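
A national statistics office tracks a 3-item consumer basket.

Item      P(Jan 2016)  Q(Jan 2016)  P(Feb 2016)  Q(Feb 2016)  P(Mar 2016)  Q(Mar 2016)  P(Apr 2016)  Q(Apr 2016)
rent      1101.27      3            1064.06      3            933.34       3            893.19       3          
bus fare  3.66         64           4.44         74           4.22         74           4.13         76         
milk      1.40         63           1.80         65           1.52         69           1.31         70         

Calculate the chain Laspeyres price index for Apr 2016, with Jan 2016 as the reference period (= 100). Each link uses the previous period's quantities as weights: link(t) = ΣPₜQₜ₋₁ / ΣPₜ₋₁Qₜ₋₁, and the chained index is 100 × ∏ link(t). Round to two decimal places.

Link Jan 2016→Feb 2016:
ΣP(Feb 2016)Q(Jan 2016) = 1064.06×3 + 4.44×64 + 1.80×63 = 3192.18 + 284.16 + 113.4 = 3589.74
ΣP(Jan 2016)Q(Jan 2016) = 1101.27×3 + 3.66×64 + 1.40×63 = 3303.81 + 234.24 + 88.2 = 3626.25
link = 3589.74/3626.25 = 0.989932
Link Feb 2016→Mar 2016:
ΣP(Mar 2016)Q(Feb 2016) = 933.34×3 + 4.22×74 + 1.52×65 = 2800.02 + 312.28 + 98.8 = 3211.1
ΣP(Feb 2016)Q(Feb 2016) = 1064.06×3 + 4.44×74 + 1.80×65 = 3192.18 + 328.56 + 117 = 3637.74
link = 3211.1/3637.74 = 0.882718
Link Mar 2016→Apr 2016:
ΣP(Apr 2016)Q(Mar 2016) = 893.19×3 + 4.13×74 + 1.31×69 = 2679.57 + 305.62 + 90.39 = 3075.58
ΣP(Mar 2016)Q(Mar 2016) = 933.34×3 + 4.22×74 + 1.52×69 = 2800.02 + 312.28 + 104.88 = 3217.18
link = 3075.58/3217.18 = 0.955986
Chained index = 100 × 0.989932 × 0.882718 × 0.955986 = 83.5370

83.54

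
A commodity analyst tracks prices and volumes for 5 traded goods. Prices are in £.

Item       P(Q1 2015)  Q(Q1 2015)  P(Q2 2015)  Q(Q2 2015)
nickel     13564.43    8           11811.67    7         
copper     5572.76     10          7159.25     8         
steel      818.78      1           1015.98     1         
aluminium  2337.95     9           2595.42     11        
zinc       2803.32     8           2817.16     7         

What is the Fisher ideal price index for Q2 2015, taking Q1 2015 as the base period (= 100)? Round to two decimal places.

102.03

Laspeyres component (base-period weights):
ΣP(Q2 2015)Q(Q1 2015) = 11811.67×8 + 7159.25×10 + 1015.98×1 + 2595.42×9 + 2817.16×8 = 94493.36 + 71592.5 + 1015.98 + 23358.78 + 22537.28 = 212997.9
ΣP(Q1 2015)Q(Q1 2015) = 13564.43×8 + 5572.76×10 + 818.78×1 + 2337.95×9 + 2803.32×8 = 108515.44 + 55727.6 + 818.78 + 21041.55 + 22426.56 = 208529.93
L = 212997.9 / 208529.93 × 100 = 102.1426
Paasche component (current-period weights):
ΣP(Q2 2015)Q(Q2 2015) = 11811.67×7 + 7159.25×8 + 1015.98×1 + 2595.42×11 + 2817.16×7 = 82681.69 + 57274 + 1015.98 + 28549.62 + 19720.12 = 189241.41
ΣP(Q1 2015)Q(Q2 2015) = 13564.43×7 + 5572.76×8 + 818.78×1 + 2337.95×11 + 2803.32×7 = 94951.01 + 44582.08 + 818.78 + 25717.45 + 19623.24 = 185692.56
P = 189241.41 / 185692.56 × 100 = 101.9111
Fisher = √(L × P) = √(102.1426 × 101.9111) = 102.0268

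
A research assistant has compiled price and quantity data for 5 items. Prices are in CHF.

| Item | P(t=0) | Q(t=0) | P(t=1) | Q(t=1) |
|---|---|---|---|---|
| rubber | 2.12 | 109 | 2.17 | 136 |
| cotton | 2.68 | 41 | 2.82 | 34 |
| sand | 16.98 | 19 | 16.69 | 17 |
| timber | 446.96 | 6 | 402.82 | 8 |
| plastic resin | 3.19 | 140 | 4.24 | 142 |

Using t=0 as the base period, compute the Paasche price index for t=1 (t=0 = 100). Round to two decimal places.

Paasche price index uses current-period quantities as weights.
ΣP(t=1)·Q(t=1) = 2.17×136 + 2.82×34 + 16.69×17 + 402.82×8 + 4.24×142 = 295.12 + 95.88 + 283.73 + 3222.56 + 602.08 = 4499.37
ΣP(t=0)·Q(t=1) = 2.12×136 + 2.68×34 + 16.98×17 + 446.96×8 + 3.19×142 = 288.32 + 91.12 + 288.66 + 3575.68 + 452.98 = 4696.76
Index = 4499.37 / 4696.76 × 100 = 95.7973

95.80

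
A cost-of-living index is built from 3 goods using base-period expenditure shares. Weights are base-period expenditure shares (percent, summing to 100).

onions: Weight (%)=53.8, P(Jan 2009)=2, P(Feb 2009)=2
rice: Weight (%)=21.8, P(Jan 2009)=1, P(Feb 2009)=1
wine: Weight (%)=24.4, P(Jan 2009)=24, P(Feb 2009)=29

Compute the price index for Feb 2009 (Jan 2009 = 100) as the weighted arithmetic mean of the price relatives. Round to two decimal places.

onions: 53.8 × (2/2) = 53.8 × 1.000000 = 53.8000
rice: 21.8 × (1/1) = 21.8 × 1.000000 = 21.8000
wine: 24.4 × (29/24) = 24.4 × 1.208333 = 29.4833
Index = Σ wᵢ·(p₁ᵢ/p₀ᵢ) = 53.8000 + 21.8000 + 29.4833 = 105.0833

105.08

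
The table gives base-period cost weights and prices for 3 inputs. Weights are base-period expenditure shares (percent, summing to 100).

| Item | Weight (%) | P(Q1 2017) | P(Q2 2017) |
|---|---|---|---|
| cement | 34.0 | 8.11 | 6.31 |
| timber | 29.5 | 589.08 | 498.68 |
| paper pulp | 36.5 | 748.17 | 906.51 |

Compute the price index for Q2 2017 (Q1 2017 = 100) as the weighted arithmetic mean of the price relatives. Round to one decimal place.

cement: 34.0 × (6.31/8.11) = 34.0 × 0.778052 = 26.4538
timber: 29.5 × (498.68/589.08) = 29.5 × 0.846540 = 24.9729
paper pulp: 36.5 × (906.51/748.17) = 36.5 × 1.211636 = 44.2247
Index = Σ wᵢ·(p₁ᵢ/p₀ᵢ) = 26.4538 + 24.9729 + 44.2247 = 95.6514

95.7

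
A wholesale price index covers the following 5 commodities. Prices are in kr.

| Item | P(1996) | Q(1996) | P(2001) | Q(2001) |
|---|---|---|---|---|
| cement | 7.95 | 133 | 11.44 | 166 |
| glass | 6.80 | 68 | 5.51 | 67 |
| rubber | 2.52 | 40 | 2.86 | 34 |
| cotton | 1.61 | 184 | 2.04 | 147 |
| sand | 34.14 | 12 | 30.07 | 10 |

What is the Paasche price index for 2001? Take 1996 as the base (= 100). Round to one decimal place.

Paasche price index uses current-period quantities as weights.
ΣP(2001)·Q(2001) = 11.44×166 + 5.51×67 + 2.86×34 + 2.04×147 + 30.07×10 = 1899.04 + 369.17 + 97.24 + 299.88 + 300.7 = 2966.03
ΣP(1996)·Q(2001) = 7.95×166 + 6.80×67 + 2.52×34 + 1.61×147 + 34.14×10 = 1319.7 + 455.6 + 85.68 + 236.67 + 341.4 = 2439.05
Index = 2966.03 / 2439.05 × 100 = 121.6060

121.6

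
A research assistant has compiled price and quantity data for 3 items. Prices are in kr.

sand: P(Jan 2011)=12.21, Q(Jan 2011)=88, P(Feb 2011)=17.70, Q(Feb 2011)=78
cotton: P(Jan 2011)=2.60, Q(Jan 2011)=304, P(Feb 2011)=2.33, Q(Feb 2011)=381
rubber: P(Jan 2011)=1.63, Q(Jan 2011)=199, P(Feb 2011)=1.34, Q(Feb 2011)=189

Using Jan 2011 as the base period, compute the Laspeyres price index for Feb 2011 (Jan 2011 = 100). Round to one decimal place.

115.7

Laspeyres price index uses base-period quantities as weights.
ΣP(Feb 2011)·Q(Jan 2011) = 17.70×88 + 2.33×304 + 1.34×199 = 1557.6 + 708.32 + 266.66 = 2532.58
ΣP(Jan 2011)·Q(Jan 2011) = 12.21×88 + 2.60×304 + 1.63×199 = 1074.48 + 790.4 + 324.37 = 2189.25
Index = 2532.58 / 2189.25 × 100 = 115.6825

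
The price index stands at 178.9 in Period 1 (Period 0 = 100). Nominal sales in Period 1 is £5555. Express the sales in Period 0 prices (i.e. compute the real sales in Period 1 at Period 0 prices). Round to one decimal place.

Real = Nominal ÷ (Index/100) = 5555 ÷ (178.9/100)
     = 5555 ÷ 1.789 = 3105.0866

3105.1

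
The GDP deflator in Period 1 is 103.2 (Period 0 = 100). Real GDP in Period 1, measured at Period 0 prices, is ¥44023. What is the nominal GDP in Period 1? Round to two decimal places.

Nominal = Real × (Index/100) = 44023 × (103.2/100)
        = 44023 × 1.032 = 45431.7360

45431.74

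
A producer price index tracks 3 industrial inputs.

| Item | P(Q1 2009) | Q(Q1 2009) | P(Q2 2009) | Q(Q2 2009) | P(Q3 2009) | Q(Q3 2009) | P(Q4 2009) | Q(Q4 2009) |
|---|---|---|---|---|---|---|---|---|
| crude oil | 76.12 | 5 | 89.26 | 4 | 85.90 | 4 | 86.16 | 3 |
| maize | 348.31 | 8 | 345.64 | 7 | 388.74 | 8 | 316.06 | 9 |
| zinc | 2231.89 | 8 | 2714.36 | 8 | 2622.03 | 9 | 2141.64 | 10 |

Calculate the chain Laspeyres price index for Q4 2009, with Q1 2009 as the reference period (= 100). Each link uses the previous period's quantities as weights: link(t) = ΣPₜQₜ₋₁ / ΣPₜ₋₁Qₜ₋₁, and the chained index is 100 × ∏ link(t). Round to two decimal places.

Link Q1 2009→Q2 2009:
ΣP(Q2 2009)Q(Q1 2009) = 89.26×5 + 345.64×8 + 2714.36×8 = 446.3 + 2765.12 + 21714.88 = 24926.3
ΣP(Q1 2009)Q(Q1 2009) = 76.12×5 + 348.31×8 + 2231.89×8 = 380.6 + 2786.48 + 17855.12 = 21022.2
link = 24926.3/21022.2 = 1.185713
Link Q2 2009→Q3 2009:
ΣP(Q3 2009)Q(Q2 2009) = 85.90×4 + 388.74×7 + 2622.03×8 = 343.6 + 2721.18 + 20976.24 = 24041.02
ΣP(Q2 2009)Q(Q2 2009) = 89.26×4 + 345.64×7 + 2714.36×8 = 357.04 + 2419.48 + 21714.88 = 24491.4
link = 24041.02/24491.4 = 0.981611
Link Q3 2009→Q4 2009:
ΣP(Q4 2009)Q(Q3 2009) = 86.16×4 + 316.06×8 + 2141.64×9 = 344.64 + 2528.48 + 19274.76 = 22147.88
ΣP(Q3 2009)Q(Q3 2009) = 85.90×4 + 388.74×8 + 2622.03×9 = 343.6 + 3109.92 + 23598.27 = 27051.79
link = 22147.88/27051.79 = 0.818721
Chained index = 100 × 1.185713 × 0.981611 × 0.818721 = 95.2917

95.29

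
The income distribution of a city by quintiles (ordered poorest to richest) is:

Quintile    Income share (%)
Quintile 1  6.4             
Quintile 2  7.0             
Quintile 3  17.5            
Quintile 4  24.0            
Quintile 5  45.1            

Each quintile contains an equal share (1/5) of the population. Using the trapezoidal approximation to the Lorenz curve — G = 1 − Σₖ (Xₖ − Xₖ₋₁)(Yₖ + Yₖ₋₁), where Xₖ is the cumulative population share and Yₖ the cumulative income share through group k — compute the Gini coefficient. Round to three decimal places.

Cumulative income shares Yₖ: 0.0640, 0.1340, 0.3090, 0.5490, 1.0000
Σ (Xₖ−Xₖ₋₁)(Yₖ+Yₖ₋₁) = (1/5)(0.0640+0.0000) + (1/5)(0.1340+0.0640) + (1/5)(0.3090+0.1340) + (1/5)(0.5490+0.3090) + (1/5)(1.0000+0.5490)
  = 0.0128 + 0.0396 + 0.0886 + 0.1716 + 0.3098 = 0.6224
G = 1 − 0.6224 = 0.3776

0.378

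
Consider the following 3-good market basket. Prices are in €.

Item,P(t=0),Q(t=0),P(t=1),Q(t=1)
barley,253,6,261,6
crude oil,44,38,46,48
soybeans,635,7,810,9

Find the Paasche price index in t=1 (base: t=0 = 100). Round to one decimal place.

Paasche price index uses current-period quantities as weights.
ΣP(t=1)·Q(t=1) = 261×6 + 46×48 + 810×9 = 1566 + 2208 + 7290 = 11064
ΣP(t=0)·Q(t=1) = 253×6 + 44×48 + 635×9 = 1518 + 2112 + 5715 = 9345
Index = 11064 / 9345 × 100 = 118.3949

118.4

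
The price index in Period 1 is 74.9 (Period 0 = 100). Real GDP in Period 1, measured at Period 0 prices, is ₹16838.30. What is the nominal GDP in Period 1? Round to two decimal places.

Nominal = Real × (Index/100) = 16838.30 × (74.9/100)
        = 16838.30 × 0.749 = 12611.8867

12611.89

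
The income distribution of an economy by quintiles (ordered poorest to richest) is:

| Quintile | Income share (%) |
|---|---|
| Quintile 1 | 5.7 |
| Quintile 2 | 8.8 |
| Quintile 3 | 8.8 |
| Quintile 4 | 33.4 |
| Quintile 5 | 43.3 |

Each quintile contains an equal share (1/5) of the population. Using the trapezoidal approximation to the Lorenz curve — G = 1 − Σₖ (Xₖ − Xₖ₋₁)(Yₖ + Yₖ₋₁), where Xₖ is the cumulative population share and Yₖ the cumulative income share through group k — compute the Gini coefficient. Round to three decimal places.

0.399

Cumulative income shares Yₖ: 0.0570, 0.1450, 0.2330, 0.5670, 1.0000
Σ (Xₖ−Xₖ₋₁)(Yₖ+Yₖ₋₁) = (1/5)(0.0570+0.0000) + (1/5)(0.1450+0.0570) + (1/5)(0.2330+0.1450) + (1/5)(0.5670+0.2330) + (1/5)(1.0000+0.5670)
  = 0.0114 + 0.0404 + 0.0756 + 0.1600 + 0.3134 = 0.6008
G = 1 − 0.6008 = 0.3992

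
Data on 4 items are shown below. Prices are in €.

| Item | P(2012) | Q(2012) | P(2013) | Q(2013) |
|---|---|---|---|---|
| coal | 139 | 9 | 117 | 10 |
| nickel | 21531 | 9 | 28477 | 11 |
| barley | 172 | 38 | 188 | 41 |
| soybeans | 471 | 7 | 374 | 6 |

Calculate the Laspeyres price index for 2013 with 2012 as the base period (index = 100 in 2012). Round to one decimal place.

Laspeyres price index uses base-period quantities as weights.
ΣP(2013)·Q(2012) = 117×9 + 28477×9 + 188×38 + 374×7 = 1053 + 256293 + 7144 + 2618 = 267108
ΣP(2012)·Q(2012) = 139×9 + 21531×9 + 172×38 + 471×7 = 1251 + 193779 + 6536 + 3297 = 204863
Index = 267108 / 204863 × 100 = 130.3837

130.4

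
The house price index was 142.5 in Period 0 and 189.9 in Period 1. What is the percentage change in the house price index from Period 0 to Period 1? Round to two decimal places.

Change = (189.9 − 142.5) / 142.5 × 100
       = 47.4 / 142.5 × 100 = 33.2632%

33.26%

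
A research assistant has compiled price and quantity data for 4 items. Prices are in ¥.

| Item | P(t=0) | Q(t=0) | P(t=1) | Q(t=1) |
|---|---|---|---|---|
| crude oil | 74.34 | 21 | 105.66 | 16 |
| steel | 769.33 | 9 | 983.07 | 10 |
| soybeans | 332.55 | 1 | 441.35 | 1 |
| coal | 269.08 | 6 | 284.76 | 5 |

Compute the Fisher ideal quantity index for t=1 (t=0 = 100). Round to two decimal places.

101.26

Laspeyres component (base-period weights):
ΣP(t=0)Q(t=1) = 74.34×16 + 769.33×10 + 332.55×1 + 269.08×5 = 1189.44 + 7693.3 + 332.55 + 1345.4 = 10560.69
ΣP(t=0)Q(t=0) = 74.34×21 + 769.33×9 + 332.55×1 + 269.08×6 = 1561.14 + 6923.97 + 332.55 + 1614.48 = 10432.14
L = 10560.69 / 10432.14 × 100 = 101.2322
Paasche component (current-period weights):
ΣP(t=1)Q(t=1) = 105.66×16 + 983.07×10 + 441.35×1 + 284.76×5 = 1690.56 + 9830.7 + 441.35 + 1423.8 = 13386.41
ΣP(t=1)Q(t=0) = 105.66×21 + 983.07×9 + 441.35×1 + 284.76×6 = 2218.86 + 8847.63 + 441.35 + 1708.56 = 13216.4
P = 13386.41 / 13216.4 × 100 = 101.2864
Fisher = √(L × P) = √(101.2322 × 101.2864) = 101.2593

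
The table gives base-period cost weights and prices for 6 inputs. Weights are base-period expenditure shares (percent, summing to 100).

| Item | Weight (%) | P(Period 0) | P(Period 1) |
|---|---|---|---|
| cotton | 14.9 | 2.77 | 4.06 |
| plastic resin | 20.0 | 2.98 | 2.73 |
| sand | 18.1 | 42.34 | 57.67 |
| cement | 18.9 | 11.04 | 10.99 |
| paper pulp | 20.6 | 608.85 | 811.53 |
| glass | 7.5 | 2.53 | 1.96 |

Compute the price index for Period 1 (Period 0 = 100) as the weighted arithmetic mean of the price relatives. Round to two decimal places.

cotton: 14.9 × (4.06/2.77) = 14.9 × 1.465704 = 21.8390
plastic resin: 20.0 × (2.73/2.98) = 20.0 × 0.916107 = 18.3221
sand: 18.1 × (57.67/42.34) = 18.1 × 1.362069 = 24.6534
cement: 18.9 × (10.99/11.04) = 18.9 × 0.995471 = 18.8144
paper pulp: 20.6 × (811.53/608.85) = 20.6 × 1.332890 = 27.4575
glass: 7.5 × (1.96/2.53) = 7.5 × 0.774704 = 5.8103
Index = Σ wᵢ·(p₁ᵢ/p₀ᵢ) = 21.8390 + 18.3221 + 24.6534 + 18.8144 + 27.4575 + 5.8103 = 116.8968

116.90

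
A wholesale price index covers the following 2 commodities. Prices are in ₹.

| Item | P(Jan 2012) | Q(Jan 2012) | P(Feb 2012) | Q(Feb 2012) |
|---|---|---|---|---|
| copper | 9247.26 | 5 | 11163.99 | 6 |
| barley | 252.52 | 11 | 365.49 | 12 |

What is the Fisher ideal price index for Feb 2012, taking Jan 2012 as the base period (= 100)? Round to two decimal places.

122.03

Laspeyres component (base-period weights):
ΣP(Feb 2012)Q(Jan 2012) = 11163.99×5 + 365.49×11 = 55819.95 + 4020.39 = 59840.34
ΣP(Jan 2012)Q(Jan 2012) = 9247.26×5 + 252.52×11 = 46236.3 + 2777.72 = 49014.02
L = 59840.34 / 49014.02 × 100 = 122.0882
Paasche component (current-period weights):
ΣP(Feb 2012)Q(Feb 2012) = 11163.99×6 + 365.49×12 = 66983.94 + 4385.88 = 71369.82
ΣP(Jan 2012)Q(Feb 2012) = 9247.26×6 + 252.52×12 = 55483.56 + 3030.24 = 58513.8
P = 71369.82 / 58513.8 × 100 = 121.9709
Fisher = √(L × P) = √(122.0882 × 121.9709) = 122.0296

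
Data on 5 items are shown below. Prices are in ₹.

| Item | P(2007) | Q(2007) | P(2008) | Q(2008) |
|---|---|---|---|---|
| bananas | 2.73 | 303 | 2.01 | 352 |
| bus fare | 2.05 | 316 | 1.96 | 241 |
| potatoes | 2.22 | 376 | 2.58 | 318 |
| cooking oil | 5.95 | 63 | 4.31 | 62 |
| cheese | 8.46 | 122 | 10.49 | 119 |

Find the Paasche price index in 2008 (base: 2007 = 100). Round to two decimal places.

99.41

Paasche price index uses current-period quantities as weights.
ΣP(2008)·Q(2008) = 2.01×352 + 1.96×241 + 2.58×318 + 4.31×62 + 10.49×119 = 707.52 + 472.36 + 820.44 + 267.22 + 1248.31 = 3515.85
ΣP(2007)·Q(2008) = 2.73×352 + 2.05×241 + 2.22×318 + 5.95×62 + 8.46×119 = 960.96 + 494.05 + 705.96 + 368.9 + 1006.74 = 3536.61
Index = 3515.85 / 3536.61 × 100 = 99.4130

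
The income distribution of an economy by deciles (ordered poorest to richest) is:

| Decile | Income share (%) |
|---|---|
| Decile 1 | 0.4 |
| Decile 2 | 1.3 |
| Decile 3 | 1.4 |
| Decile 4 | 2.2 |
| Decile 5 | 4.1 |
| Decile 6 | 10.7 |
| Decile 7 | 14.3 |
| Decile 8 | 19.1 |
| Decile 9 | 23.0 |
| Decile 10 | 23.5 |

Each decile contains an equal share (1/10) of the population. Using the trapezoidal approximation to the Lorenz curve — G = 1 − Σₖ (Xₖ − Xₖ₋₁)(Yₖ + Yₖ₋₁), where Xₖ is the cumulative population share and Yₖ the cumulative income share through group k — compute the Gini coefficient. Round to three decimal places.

0.491

Cumulative income shares Yₖ: 0.0040, 0.0170, 0.0310, 0.0530, 0.0940, 0.2010, 0.3440, 0.5350, 0.7650, 1.0000
Σ (Xₖ−Xₖ₋₁)(Yₖ+Yₖ₋₁) = (1/10)(0.0040+0.0000) + (1/10)(0.0170+0.0040) + (1/10)(0.0310+0.0170) + (1/10)(0.0530+0.0310) + (1/10)(0.0940+0.0530) + (1/10)(0.2010+0.0940) + (1/10)(0.3440+0.2010) + (1/10)(0.5350+0.3440) + (1/10)(0.7650+0.5350) + (1/10)(1.0000+0.7650)
  = 0.0004 + 0.0021 + 0.0048 + 0.0084 + 0.0147 + 0.0295 + 0.0545 + 0.0879 + 0.1300 + 0.1765 = 0.5088
G = 1 − 0.5088 = 0.4912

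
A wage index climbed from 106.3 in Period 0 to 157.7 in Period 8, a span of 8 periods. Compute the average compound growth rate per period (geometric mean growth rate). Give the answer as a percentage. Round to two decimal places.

5.05%

Growth factor = (157.7/106.3)^(1/8) = (1.483537)^(1/8) = 1.050539
Growth rate = 1.050539 − 1 = 0.050539 = 5.0539%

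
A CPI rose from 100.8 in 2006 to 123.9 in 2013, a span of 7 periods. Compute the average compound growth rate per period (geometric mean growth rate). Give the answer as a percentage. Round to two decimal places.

Growth factor = (123.9/100.8)^(1/7) = (1.229167)^(1/7) = 1.029915
Growth rate = 1.029915 − 1 = 0.029915 = 2.9915%

2.99%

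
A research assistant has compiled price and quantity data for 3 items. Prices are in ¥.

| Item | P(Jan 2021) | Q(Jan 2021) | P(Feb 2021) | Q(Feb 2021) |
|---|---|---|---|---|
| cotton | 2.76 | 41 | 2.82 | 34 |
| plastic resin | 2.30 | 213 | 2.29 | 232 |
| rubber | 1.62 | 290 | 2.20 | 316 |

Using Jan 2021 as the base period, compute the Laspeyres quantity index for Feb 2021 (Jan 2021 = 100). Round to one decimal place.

Laspeyres quantity index uses base-period prices as weights.
ΣP(Jan 2021)·Q(Feb 2021) = 2.76×34 + 2.30×232 + 1.62×316 = 93.84 + 533.6 + 511.92 = 1139.36
ΣP(Jan 2021)·Q(Jan 2021) = 2.76×41 + 2.30×213 + 1.62×290 = 113.16 + 489.9 + 469.8 = 1072.86
Index = 1139.36 / 1072.86 × 100 = 106.1984

106.2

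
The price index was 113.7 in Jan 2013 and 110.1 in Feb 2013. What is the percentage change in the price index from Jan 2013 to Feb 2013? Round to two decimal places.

-3.17%

Change = (110.1 − 113.7) / 113.7 × 100
       = -3.6 / 113.7 × 100 = -3.1662%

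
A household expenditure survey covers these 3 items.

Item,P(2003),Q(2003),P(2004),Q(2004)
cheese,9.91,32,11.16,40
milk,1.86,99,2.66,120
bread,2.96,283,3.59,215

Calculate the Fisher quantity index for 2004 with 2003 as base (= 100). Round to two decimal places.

Laspeyres component (base-period weights):
ΣP(2003)Q(2004) = 9.91×40 + 1.86×120 + 2.96×215 = 396.4 + 223.2 + 636.4 = 1256
ΣP(2003)Q(2003) = 9.91×32 + 1.86×99 + 2.96×283 = 317.12 + 184.14 + 837.68 = 1338.94
L = 1256 / 1338.94 × 100 = 93.8055
Paasche component (current-period weights):
ΣP(2004)Q(2004) = 11.16×40 + 2.66×120 + 3.59×215 = 446.4 + 319.2 + 771.85 = 1537.45
ΣP(2004)Q(2003) = 11.16×32 + 2.66×99 + 3.59×283 = 357.12 + 263.34 + 1015.97 = 1636.43
P = 1537.45 / 1636.43 × 100 = 93.9515
Fisher = √(L × P) = √(93.8055 × 93.9515) = 93.8785

93.88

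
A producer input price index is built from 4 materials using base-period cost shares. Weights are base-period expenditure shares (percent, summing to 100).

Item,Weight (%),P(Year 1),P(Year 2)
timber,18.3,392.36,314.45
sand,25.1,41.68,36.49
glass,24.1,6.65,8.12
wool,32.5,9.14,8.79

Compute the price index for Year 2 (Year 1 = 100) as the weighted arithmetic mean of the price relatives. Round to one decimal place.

timber: 18.3 × (314.45/392.36) = 18.3 × 0.801432 = 14.6662
sand: 25.1 × (36.49/41.68) = 25.1 × 0.875480 = 21.9745
glass: 24.1 × (8.12/6.65) = 24.1 × 1.221053 = 29.4274
wool: 32.5 × (8.79/9.14) = 32.5 × 0.961707 = 31.2555
Index = Σ wᵢ·(p₁ᵢ/p₀ᵢ) = 14.6662 + 21.9745 + 29.4274 + 31.2555 = 97.3236

97.3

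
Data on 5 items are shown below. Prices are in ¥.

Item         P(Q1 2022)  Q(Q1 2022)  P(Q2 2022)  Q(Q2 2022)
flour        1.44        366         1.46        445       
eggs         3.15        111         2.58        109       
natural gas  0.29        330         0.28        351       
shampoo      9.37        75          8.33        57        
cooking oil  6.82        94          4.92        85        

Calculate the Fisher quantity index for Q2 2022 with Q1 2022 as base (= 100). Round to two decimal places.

95.53

Laspeyres component (base-period weights):
ΣP(Q1 2022)Q(Q2 2022) = 1.44×445 + 3.15×109 + 0.29×351 + 9.37×57 + 6.82×85 = 640.8 + 343.35 + 101.79 + 534.09 + 579.7 = 2199.73
ΣP(Q1 2022)Q(Q1 2022) = 1.44×366 + 3.15×111 + 0.29×330 + 9.37×75 + 6.82×94 = 527.04 + 349.65 + 95.7 + 702.75 + 641.08 = 2316.22
L = 2199.73 / 2316.22 × 100 = 94.9707
Paasche component (current-period weights):
ΣP(Q2 2022)Q(Q2 2022) = 1.46×445 + 2.58×109 + 0.28×351 + 8.33×57 + 4.92×85 = 649.7 + 281.22 + 98.28 + 474.81 + 418.2 = 1922.21
ΣP(Q2 2022)Q(Q1 2022) = 1.46×366 + 2.58×111 + 0.28×330 + 8.33×75 + 4.92×94 = 534.36 + 286.38 + 92.4 + 624.75 + 462.48 = 2000.37
P = 1922.21 / 2000.37 × 100 = 96.0927
Fisher = √(L × P) = √(94.9707 × 96.0927) = 95.5301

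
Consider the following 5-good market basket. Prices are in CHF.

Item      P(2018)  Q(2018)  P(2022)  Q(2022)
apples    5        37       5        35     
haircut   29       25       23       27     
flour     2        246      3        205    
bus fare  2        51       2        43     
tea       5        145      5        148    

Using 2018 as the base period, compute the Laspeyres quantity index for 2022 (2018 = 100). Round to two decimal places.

Laspeyres quantity index uses base-period prices as weights.
ΣP(2018)·Q(2022) = 5×35 + 29×27 + 2×205 + 2×43 + 5×148 = 175 + 783 + 410 + 86 + 740 = 2194
ΣP(2018)·Q(2018) = 5×37 + 29×25 + 2×246 + 2×51 + 5×145 = 185 + 725 + 492 + 102 + 725 = 2229
Index = 2194 / 2229 × 100 = 98.4298

98.43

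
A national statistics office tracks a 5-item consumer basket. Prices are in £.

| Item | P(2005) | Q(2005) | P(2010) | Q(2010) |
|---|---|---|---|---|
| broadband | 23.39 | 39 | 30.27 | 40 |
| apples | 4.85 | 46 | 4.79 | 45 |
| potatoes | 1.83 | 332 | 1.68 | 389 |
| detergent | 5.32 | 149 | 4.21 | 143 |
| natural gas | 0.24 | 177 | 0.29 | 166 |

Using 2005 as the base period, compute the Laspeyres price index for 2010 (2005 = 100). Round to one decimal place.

102.3

Laspeyres price index uses base-period quantities as weights.
ΣP(2010)·Q(2005) = 30.27×39 + 4.79×46 + 1.68×332 + 4.21×149 + 0.29×177 = 1180.53 + 220.34 + 557.76 + 627.29 + 51.33 = 2637.25
ΣP(2005)·Q(2005) = 23.39×39 + 4.85×46 + 1.83×332 + 5.32×149 + 0.24×177 = 912.21 + 223.1 + 607.56 + 792.68 + 42.48 = 2578.03
Index = 2637.25 / 2578.03 × 100 = 102.2971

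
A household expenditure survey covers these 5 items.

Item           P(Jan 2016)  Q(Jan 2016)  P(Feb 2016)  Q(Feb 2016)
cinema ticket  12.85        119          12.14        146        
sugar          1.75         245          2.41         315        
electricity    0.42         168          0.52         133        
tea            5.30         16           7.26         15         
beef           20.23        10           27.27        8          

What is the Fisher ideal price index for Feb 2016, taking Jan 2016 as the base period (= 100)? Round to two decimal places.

Laspeyres component (base-period weights):
ΣP(Feb 2016)Q(Jan 2016) = 12.14×119 + 2.41×245 + 0.52×168 + 7.26×16 + 27.27×10 = 1444.66 + 590.45 + 87.36 + 116.16 + 272.7 = 2511.33
ΣP(Jan 2016)Q(Jan 2016) = 12.85×119 + 1.75×245 + 0.42×168 + 5.30×16 + 20.23×10 = 1529.15 + 428.75 + 70.56 + 84.8 + 202.3 = 2315.56
L = 2511.33 / 2315.56 × 100 = 108.4545
Paasche component (current-period weights):
ΣP(Feb 2016)Q(Feb 2016) = 12.14×146 + 2.41×315 + 0.52×133 + 7.26×15 + 27.27×8 = 1772.44 + 759.15 + 69.16 + 108.9 + 218.16 = 2927.81
ΣP(Jan 2016)Q(Feb 2016) = 12.85×146 + 1.75×315 + 0.42×133 + 5.30×15 + 20.23×8 = 1876.1 + 551.25 + 55.86 + 79.5 + 161.84 = 2724.55
P = 2927.81 / 2724.55 × 100 = 107.4603
Fisher = √(L × P) = √(108.4545 × 107.4603) = 107.9563

107.96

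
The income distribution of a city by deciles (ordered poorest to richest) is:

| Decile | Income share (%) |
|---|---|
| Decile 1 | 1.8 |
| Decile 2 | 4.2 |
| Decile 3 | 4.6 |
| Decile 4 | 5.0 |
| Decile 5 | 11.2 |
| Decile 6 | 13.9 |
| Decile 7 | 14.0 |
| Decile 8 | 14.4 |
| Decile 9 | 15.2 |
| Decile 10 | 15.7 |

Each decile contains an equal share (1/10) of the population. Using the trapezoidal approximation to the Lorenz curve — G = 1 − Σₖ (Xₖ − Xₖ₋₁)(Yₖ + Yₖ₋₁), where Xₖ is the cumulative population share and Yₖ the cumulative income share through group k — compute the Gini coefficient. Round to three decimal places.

Cumulative income shares Yₖ: 0.0180, 0.0600, 0.1060, 0.1560, 0.2680, 0.4070, 0.5470, 0.6910, 0.8430, 1.0000
Σ (Xₖ−Xₖ₋₁)(Yₖ+Yₖ₋₁) = (1/10)(0.0180+0.0000) + (1/10)(0.0600+0.0180) + (1/10)(0.1060+0.0600) + (1/10)(0.1560+0.1060) + (1/10)(0.2680+0.1560) + (1/10)(0.4070+0.2680) + (1/10)(0.5470+0.4070) + (1/10)(0.6910+0.5470) + (1/10)(0.8430+0.6910) + (1/10)(1.0000+0.8430)
  = 0.0018 + 0.0078 + 0.0166 + 0.0262 + 0.0424 + 0.0675 + 0.0954 + 0.1238 + 0.1534 + 0.1843 = 0.7192
G = 1 − 0.7192 = 0.2808

0.281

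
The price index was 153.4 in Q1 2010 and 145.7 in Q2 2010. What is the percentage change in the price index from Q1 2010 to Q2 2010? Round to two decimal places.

-5.02%

Change = (145.7 − 153.4) / 153.4 × 100
       = -7.7 / 153.4 × 100 = -5.0196%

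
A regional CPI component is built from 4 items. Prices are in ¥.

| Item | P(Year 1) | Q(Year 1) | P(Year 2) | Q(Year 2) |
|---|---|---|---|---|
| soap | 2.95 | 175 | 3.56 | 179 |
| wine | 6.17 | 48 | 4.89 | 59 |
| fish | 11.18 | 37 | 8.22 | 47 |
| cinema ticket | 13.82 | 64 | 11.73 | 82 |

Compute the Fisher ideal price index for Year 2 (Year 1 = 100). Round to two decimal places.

Laspeyres component (base-period weights):
ΣP(Year 2)Q(Year 1) = 3.56×175 + 4.89×48 + 8.22×37 + 11.73×64 = 623 + 234.72 + 304.14 + 750.72 = 1912.58
ΣP(Year 1)Q(Year 1) = 2.95×175 + 6.17×48 + 11.18×37 + 13.82×64 = 516.25 + 296.16 + 413.66 + 884.48 = 2110.55
L = 1912.58 / 2110.55 × 100 = 90.6200
Paasche component (current-period weights):
ΣP(Year 2)Q(Year 2) = 3.56×179 + 4.89×59 + 8.22×47 + 11.73×82 = 637.24 + 288.51 + 386.34 + 961.86 = 2273.95
ΣP(Year 1)Q(Year 2) = 2.95×179 + 6.17×59 + 11.18×47 + 13.82×82 = 528.05 + 364.03 + 525.46 + 1133.24 = 2550.78
P = 2273.95 / 2550.78 × 100 = 89.1472
Fisher = √(L × P) = √(90.6200 × 89.1472) = 89.8806

89.88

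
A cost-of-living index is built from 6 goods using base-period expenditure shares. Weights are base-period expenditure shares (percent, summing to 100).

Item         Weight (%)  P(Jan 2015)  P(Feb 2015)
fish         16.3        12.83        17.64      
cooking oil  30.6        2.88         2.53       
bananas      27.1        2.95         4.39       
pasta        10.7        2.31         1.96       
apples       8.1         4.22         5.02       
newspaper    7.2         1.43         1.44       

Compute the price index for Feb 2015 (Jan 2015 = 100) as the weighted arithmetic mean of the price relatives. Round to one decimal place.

fish: 16.3 × (17.64/12.83) = 16.3 × 1.374903 = 22.4109
cooking oil: 30.6 × (2.53/2.88) = 30.6 × 0.878472 = 26.8813
bananas: 27.1 × (4.39/2.95) = 27.1 × 1.488136 = 40.3285
pasta: 10.7 × (1.96/2.31) = 10.7 × 0.848485 = 9.0788
apples: 8.1 × (5.02/4.22) = 8.1 × 1.189573 = 9.6355
newspaper: 7.2 × (1.44/1.43) = 7.2 × 1.006993 = 7.2503
Index = Σ wᵢ·(p₁ᵢ/p₀ᵢ) = 22.4109 + 26.8813 + 40.3285 + 9.0788 + 9.6355 + 7.2503 = 115.5853

115.6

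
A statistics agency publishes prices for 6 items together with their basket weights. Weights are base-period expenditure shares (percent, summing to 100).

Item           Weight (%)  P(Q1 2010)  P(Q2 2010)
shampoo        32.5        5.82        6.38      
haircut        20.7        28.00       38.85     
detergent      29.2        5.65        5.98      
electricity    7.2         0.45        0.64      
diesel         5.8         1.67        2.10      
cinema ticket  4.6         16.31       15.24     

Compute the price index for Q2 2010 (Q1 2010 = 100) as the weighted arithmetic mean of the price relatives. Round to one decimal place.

117.1

shampoo: 32.5 × (6.38/5.82) = 32.5 × 1.096220 = 35.6271
haircut: 20.7 × (38.85/28.00) = 20.7 × 1.387500 = 28.7212
detergent: 29.2 × (5.98/5.65) = 29.2 × 1.058407 = 30.9055
electricity: 7.2 × (0.64/0.45) = 7.2 × 1.422222 = 10.2400
diesel: 5.8 × (2.10/1.67) = 5.8 × 1.257485 = 7.2934
cinema ticket: 4.6 × (15.24/16.31) = 4.6 × 0.934396 = 4.2982
Index = Σ wᵢ·(p₁ᵢ/p₀ᵢ) = 35.6271 + 28.7212 + 30.9055 + 10.2400 + 7.2934 + 4.2982 = 117.0855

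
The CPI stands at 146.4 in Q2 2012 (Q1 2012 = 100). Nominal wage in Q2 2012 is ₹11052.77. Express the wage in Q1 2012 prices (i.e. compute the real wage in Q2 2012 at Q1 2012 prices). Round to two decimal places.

Real = Nominal ÷ (Index/100) = 11052.77 ÷ (146.4/100)
     = 11052.77 ÷ 1.464 = 7549.7063

7549.71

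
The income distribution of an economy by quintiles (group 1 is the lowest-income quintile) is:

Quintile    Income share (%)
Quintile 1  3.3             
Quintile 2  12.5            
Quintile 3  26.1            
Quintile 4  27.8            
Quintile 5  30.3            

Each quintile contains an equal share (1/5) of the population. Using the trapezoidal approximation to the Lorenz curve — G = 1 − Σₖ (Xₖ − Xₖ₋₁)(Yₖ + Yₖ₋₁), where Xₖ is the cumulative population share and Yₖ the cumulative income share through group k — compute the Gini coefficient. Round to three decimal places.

0.277

Cumulative income shares Yₖ: 0.0330, 0.1580, 0.4190, 0.6970, 1.0000
Σ (Xₖ−Xₖ₋₁)(Yₖ+Yₖ₋₁) = (1/5)(0.0330+0.0000) + (1/5)(0.1580+0.0330) + (1/5)(0.4190+0.1580) + (1/5)(0.6970+0.4190) + (1/5)(1.0000+0.6970)
  = 0.0066 + 0.0382 + 0.1154 + 0.2232 + 0.3394 = 0.7228
G = 1 − 0.7228 = 0.2772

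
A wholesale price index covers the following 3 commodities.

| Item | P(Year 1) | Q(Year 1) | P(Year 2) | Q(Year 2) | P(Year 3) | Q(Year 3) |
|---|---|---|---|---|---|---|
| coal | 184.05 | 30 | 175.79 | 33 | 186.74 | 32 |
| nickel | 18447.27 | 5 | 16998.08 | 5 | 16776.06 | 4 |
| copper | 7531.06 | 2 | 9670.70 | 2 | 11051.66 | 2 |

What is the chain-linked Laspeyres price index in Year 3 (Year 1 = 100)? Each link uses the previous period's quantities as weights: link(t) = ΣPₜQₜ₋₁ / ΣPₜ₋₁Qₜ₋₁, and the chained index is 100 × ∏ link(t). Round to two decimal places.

Link Year 1→Year 2:
ΣP(Year 2)Q(Year 1) = 175.79×30 + 16998.08×5 + 9670.70×2 = 5273.7 + 84990.4 + 19341.4 = 109605.5
ΣP(Year 1)Q(Year 1) = 184.05×30 + 18447.27×5 + 7531.06×2 = 5521.5 + 92236.35 + 15062.12 = 112819.97
link = 109605.5/112819.97 = 0.971508
Link Year 2→Year 3:
ΣP(Year 3)Q(Year 2) = 186.74×33 + 16776.06×5 + 11051.66×2 = 6162.42 + 83880.3 + 22103.32 = 112146.04
ΣP(Year 2)Q(Year 2) = 175.79×33 + 16998.08×5 + 9670.70×2 = 5801.07 + 84990.4 + 19341.4 = 110132.87
link = 112146.04/110132.87 = 1.018279
Chained index = 100 × 0.971508 × 1.018279 = 98.9267

98.93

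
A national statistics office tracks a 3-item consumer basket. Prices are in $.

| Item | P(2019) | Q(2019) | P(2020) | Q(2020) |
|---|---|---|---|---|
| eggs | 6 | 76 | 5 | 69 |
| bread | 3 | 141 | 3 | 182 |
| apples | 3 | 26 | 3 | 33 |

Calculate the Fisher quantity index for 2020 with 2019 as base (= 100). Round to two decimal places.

Laspeyres component (base-period weights):
ΣP(2019)Q(2020) = 6×69 + 3×182 + 3×33 = 414 + 546 + 99 = 1059
ΣP(2019)Q(2019) = 6×76 + 3×141 + 3×26 = 456 + 423 + 78 = 957
L = 1059 / 957 × 100 = 110.6583
Paasche component (current-period weights):
ΣP(2020)Q(2020) = 5×69 + 3×182 + 3×33 = 345 + 546 + 99 = 990
ΣP(2020)Q(2019) = 5×76 + 3×141 + 3×26 = 380 + 423 + 78 = 881
P = 990 / 881 × 100 = 112.3723
Fisher = √(L × P) = √(110.6583 × 112.3723) = 111.5120

111.51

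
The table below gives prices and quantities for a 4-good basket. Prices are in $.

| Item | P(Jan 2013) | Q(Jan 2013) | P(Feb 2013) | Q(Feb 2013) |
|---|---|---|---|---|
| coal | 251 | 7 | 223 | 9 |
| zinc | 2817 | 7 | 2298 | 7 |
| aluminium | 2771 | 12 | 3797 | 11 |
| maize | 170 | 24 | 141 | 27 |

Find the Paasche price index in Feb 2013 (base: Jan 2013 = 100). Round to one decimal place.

Paasche price index uses current-period quantities as weights.
ΣP(Feb 2013)·Q(Feb 2013) = 223×9 + 2298×7 + 3797×11 + 141×27 = 2007 + 16086 + 41767 + 3807 = 63667
ΣP(Jan 2013)·Q(Feb 2013) = 251×9 + 2817×7 + 2771×11 + 170×27 = 2259 + 19719 + 30481 + 4590 = 57049
Index = 63667 / 57049 × 100 = 111.6006

111.6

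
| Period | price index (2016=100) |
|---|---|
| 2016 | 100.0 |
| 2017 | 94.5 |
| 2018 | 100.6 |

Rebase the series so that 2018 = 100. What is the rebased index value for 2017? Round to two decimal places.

93.94

Rebased(2017) = 94.5 / 100.6 × 100 = 93.9364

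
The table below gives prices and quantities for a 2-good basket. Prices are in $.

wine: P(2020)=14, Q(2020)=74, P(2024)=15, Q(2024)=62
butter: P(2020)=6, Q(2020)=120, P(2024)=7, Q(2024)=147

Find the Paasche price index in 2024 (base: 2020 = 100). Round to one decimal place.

Paasche price index uses current-period quantities as weights.
ΣP(2024)·Q(2024) = 15×62 + 7×147 = 930 + 1029 = 1959
ΣP(2020)·Q(2024) = 14×62 + 6×147 = 868 + 882 = 1750
Index = 1959 / 1750 × 100 = 111.9429

111.9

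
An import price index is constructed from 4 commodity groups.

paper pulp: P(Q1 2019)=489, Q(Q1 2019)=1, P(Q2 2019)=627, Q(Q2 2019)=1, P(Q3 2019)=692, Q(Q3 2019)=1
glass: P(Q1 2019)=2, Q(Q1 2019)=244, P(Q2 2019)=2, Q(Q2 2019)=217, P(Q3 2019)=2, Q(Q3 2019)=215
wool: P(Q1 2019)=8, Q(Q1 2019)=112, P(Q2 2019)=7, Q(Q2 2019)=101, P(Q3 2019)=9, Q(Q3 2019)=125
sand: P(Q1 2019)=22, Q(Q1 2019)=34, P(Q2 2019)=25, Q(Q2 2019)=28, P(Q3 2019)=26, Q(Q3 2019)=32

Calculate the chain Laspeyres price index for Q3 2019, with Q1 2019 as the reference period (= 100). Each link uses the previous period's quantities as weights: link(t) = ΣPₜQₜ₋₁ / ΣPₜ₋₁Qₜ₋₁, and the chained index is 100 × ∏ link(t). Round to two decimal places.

117.42

Link Q1 2019→Q2 2019:
ΣP(Q2 2019)Q(Q1 2019) = 627×1 + 2×244 + 7×112 + 25×34 = 627 + 488 + 784 + 850 = 2749
ΣP(Q1 2019)Q(Q1 2019) = 489×1 + 2×244 + 8×112 + 22×34 = 489 + 488 + 896 + 748 = 2621
link = 2749/2621 = 1.048836
Link Q2 2019→Q3 2019:
ΣP(Q3 2019)Q(Q2 2019) = 692×1 + 2×217 + 9×101 + 26×28 = 692 + 434 + 909 + 728 = 2763
ΣP(Q2 2019)Q(Q2 2019) = 627×1 + 2×217 + 7×101 + 25×28 = 627 + 434 + 707 + 700 = 2468
link = 2763/2468 = 1.119530
Chained index = 100 × 1.048836 × 1.119530 = 117.4204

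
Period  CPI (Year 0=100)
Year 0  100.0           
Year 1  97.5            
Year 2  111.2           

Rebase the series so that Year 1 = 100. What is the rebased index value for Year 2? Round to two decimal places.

114.05

Rebased(Year 2) = 111.2 / 97.5 × 100 = 114.0513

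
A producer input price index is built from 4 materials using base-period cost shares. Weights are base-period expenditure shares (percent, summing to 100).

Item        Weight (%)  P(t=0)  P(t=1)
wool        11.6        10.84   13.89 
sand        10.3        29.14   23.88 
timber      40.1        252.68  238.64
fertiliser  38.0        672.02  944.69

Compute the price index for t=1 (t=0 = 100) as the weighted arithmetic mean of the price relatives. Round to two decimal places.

114.59

wool: 11.6 × (13.89/10.84) = 11.6 × 1.281365 = 14.8638
sand: 10.3 × (23.88/29.14) = 10.3 × 0.819492 = 8.4408
timber: 40.1 × (238.64/252.68) = 40.1 × 0.944436 = 37.8719
fertiliser: 38.0 × (944.69/672.02) = 38.0 × 1.405747 = 53.4184
Index = Σ wᵢ·(p₁ᵢ/p₀ᵢ) = 14.8638 + 8.4408 + 37.8719 + 53.4184 = 114.5949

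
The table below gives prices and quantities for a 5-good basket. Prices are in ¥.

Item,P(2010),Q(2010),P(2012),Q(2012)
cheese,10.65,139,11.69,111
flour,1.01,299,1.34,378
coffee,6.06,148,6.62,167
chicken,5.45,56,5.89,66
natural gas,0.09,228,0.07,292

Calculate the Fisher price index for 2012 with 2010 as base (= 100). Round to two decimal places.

111.78

Laspeyres component (base-period weights):
ΣP(2012)Q(2010) = 11.69×139 + 1.34×299 + 6.62×148 + 5.89×56 + 0.07×228 = 1624.91 + 400.66 + 979.76 + 329.84 + 15.96 = 3351.13
ΣP(2010)Q(2010) = 10.65×139 + 1.01×299 + 6.06×148 + 5.45×56 + 0.09×228 = 1480.35 + 301.99 + 896.88 + 305.2 + 20.52 = 3004.94
L = 3351.13 / 3004.94 × 100 = 111.5207
Paasche component (current-period weights):
ΣP(2012)Q(2012) = 11.69×111 + 1.34×378 + 6.62×167 + 5.89×66 + 0.07×292 = 1297.59 + 506.52 + 1105.54 + 388.74 + 20.44 = 3318.83
ΣP(2010)Q(2012) = 10.65×111 + 1.01×378 + 6.06×167 + 5.45×66 + 0.09×292 = 1182.15 + 381.78 + 1012.02 + 359.7 + 26.28 = 2961.93
P = 3318.83 / 2961.93 × 100 = 112.0496
Fisher = √(L × P) = √(111.5207 × 112.0496) = 111.7848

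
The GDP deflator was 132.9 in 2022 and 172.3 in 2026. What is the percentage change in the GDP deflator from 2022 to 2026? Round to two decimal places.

Change = (172.3 − 132.9) / 132.9 × 100
       = 39.4 / 132.9 × 100 = 29.6464%

29.65%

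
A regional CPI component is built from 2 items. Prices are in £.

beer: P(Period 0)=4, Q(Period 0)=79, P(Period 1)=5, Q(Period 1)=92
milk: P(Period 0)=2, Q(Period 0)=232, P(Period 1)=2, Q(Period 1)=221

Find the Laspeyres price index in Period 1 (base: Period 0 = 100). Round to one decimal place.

110.1

Laspeyres price index uses base-period quantities as weights.
ΣP(Period 1)·Q(Period 0) = 5×79 + 2×232 = 395 + 464 = 859
ΣP(Period 0)·Q(Period 0) = 4×79 + 2×232 = 316 + 464 = 780
Index = 859 / 780 × 100 = 110.1282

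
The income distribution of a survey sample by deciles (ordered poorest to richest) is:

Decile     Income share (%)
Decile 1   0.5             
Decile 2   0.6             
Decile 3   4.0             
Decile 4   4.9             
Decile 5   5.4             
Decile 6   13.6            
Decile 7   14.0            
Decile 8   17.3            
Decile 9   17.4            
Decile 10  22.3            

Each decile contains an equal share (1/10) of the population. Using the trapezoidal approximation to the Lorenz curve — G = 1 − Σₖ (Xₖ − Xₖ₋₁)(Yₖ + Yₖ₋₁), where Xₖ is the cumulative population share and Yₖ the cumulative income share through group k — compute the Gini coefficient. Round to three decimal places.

Cumulative income shares Yₖ: 0.0050, 0.0110, 0.0510, 0.1000, 0.1540, 0.2900, 0.4300, 0.6030, 0.7770, 1.0000
Σ (Xₖ−Xₖ₋₁)(Yₖ+Yₖ₋₁) = (1/10)(0.0050+0.0000) + (1/10)(0.0110+0.0050) + (1/10)(0.0510+0.0110) + (1/10)(0.1000+0.0510) + (1/10)(0.1540+0.1000) + (1/10)(0.2900+0.1540) + (1/10)(0.4300+0.2900) + (1/10)(0.6030+0.4300) + (1/10)(0.7770+0.6030) + (1/10)(1.0000+0.7770)
  = 0.0005 + 0.0016 + 0.0062 + 0.0151 + 0.0254 + 0.0444 + 0.0720 + 0.1033 + 0.1380 + 0.1777 = 0.5842
G = 1 − 0.5842 = 0.4158

0.416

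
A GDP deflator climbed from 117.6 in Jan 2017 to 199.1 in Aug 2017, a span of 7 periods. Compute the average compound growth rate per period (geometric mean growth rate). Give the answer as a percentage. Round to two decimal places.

Growth factor = (199.1/117.6)^(1/7) = (1.693027)^(1/7) = 1.078118
Growth rate = 1.078118 − 1 = 0.078118 = 7.8118%

7.81%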